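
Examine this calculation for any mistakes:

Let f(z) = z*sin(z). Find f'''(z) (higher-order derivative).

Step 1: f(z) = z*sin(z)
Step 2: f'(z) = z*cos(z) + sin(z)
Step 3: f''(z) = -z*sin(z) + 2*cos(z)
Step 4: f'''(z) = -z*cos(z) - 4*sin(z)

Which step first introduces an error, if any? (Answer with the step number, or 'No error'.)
Step 4

Step 4 is incorrect due to a wrong coefficient.
The step shows: -z*cos(z) - 4*sin(z)
The correct value should be: -z*cos(z) - 3*sin(z)

Explanation: The coefficient -3 was incorrectly written as -4: the term -3*sin(z) was incorrectly written as -4*sin(z)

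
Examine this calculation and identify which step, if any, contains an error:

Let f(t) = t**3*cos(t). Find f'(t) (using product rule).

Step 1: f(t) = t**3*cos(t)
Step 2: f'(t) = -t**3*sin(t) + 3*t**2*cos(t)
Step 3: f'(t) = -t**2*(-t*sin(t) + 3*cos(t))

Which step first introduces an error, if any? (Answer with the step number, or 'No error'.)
Step 3

Step 3 is incorrect due to a sign flip.
The step shows: -t**2*(-t*sin(t) + 3*cos(t))
The correct value should be: t**2*(-t*sin(t) + 3*cos(t))

Explanation: The sign of the whole expression was flipped: the term t**2*(-t*sin(t) + 3*cos(t)) was incorrectly written as -t**2*(-t*sin(t) + 3*cos(t))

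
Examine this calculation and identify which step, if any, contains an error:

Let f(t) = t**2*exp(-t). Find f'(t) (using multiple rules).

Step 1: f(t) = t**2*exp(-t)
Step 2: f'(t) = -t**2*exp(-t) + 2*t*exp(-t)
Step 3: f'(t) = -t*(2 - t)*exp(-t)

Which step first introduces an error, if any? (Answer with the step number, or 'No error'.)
Step 3

Step 3 is incorrect due to a sign flip.
The step shows: -t*(2 - t)*exp(-t)
The correct value should be: t*(2 - t)*exp(-t)

Explanation: The sign of the whole expression was flipped: the term t*(2 - t)*exp(-t) was incorrectly written as -t*(2 - t)*exp(-t)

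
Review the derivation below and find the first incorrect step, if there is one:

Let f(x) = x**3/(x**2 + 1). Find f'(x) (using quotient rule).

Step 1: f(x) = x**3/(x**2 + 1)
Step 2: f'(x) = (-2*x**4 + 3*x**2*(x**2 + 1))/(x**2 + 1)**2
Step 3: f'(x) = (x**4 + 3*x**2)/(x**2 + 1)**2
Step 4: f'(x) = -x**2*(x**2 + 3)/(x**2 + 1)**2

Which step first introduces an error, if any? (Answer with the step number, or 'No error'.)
Step 4

Step 4 is incorrect due to a sign flip.
The step shows: -x**2*(x**2 + 3)/(x**2 + 1)**2
The correct value should be: x**2*(x**2 + 3)/(x**2 + 1)**2

Explanation: The sign of the whole expression was flipped: the term x**2*(x**2 + 3)/(x**2 + 1)**2 was incorrectly written as -x**2*(x**2 + 3)/(x**2 + 1)**2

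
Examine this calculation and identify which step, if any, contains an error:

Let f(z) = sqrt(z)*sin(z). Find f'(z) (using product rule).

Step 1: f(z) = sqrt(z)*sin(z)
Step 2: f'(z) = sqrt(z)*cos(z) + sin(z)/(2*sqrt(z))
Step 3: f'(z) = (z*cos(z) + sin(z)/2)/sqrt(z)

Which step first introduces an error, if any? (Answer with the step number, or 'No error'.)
No error

All steps in this derivation are correct.
The final answer f'(z) = (z*cos(z) + sin(z)/2)/sqrt(z) is valid.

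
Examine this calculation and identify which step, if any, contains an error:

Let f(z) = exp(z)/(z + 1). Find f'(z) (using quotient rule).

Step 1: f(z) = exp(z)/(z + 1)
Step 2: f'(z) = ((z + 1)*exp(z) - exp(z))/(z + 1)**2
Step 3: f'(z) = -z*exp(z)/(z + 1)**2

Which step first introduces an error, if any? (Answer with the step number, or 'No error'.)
Step 3

Step 3 is incorrect due to a sign flip.
The step shows: -z*exp(z)/(z + 1)**2
The correct value should be: z*exp(z)/(z + 1)**2

Explanation: The sign of the whole expression was flipped: the term z*exp(z)/(z + 1)**2 was incorrectly written as -z*exp(z)/(z + 1)**2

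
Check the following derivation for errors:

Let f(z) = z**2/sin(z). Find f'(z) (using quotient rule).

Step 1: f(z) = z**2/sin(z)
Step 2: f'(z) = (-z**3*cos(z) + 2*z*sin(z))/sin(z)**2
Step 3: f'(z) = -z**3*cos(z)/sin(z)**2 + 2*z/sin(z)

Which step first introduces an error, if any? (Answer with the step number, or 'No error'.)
Step 2

Step 2 is incorrect due to a wrong exponent.
The step shows: (-z**3*cos(z) + 2*z*sin(z))/sin(z)**2
The correct value should be: (-z**2*cos(z) + 2*z*sin(z))/sin(z)**2

Explanation: The exponent 2 on z was incorrectly written as 3: the term (-z**2*cos(z) + 2*z*sin(z))/sin(z)**2 was incorrectly written as (-z**3*cos(z) + 2*z*sin(z))/sin(z)**2
The later steps are derived from this incorrect expression, so the error originates in Step 2.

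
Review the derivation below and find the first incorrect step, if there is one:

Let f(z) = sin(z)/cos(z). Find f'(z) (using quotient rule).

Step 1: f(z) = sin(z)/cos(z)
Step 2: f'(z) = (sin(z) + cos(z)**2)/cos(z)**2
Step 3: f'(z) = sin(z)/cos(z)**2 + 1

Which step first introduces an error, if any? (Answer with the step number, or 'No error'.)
Step 2

Step 2 is incorrect due to a wrong exponent.
The step shows: (sin(z) + cos(z)**2)/cos(z)**2
The correct value should be: (sin(z)**2 + cos(z)**2)/cos(z)**2

Explanation: The exponent 2 on sin(z) was incorrectly written as 1: the term (sin(z)**2 + cos(z)**2)/cos(z)**2 was incorrectly written as (sin(z) + cos(z)**2)/cos(z)**2
The later steps are derived from this incorrect expression, so the error originates in Step 2.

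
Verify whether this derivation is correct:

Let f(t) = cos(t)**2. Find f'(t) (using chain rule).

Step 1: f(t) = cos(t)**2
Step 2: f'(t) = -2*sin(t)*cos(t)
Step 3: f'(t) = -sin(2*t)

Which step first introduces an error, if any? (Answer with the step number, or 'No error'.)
No error

All steps in this derivation are correct.
The final answer f'(t) = -sin(2*t) is valid.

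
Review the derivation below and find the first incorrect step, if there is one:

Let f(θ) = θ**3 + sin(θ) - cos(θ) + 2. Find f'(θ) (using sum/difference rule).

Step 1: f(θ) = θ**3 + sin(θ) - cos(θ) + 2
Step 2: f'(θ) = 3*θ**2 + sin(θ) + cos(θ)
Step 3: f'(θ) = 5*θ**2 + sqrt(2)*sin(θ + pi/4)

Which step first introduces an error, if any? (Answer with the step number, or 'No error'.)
Step 3

Step 3 is incorrect due to a wrong coefficient.
The step shows: 5*θ**2 + sqrt(2)*sin(θ + pi/4)
The correct value should be: 3*θ**2 + sqrt(2)*sin(θ + pi/4)

Explanation: The coefficient 3 was incorrectly written as 5: the term 3*θ**2 was incorrectly written as 5*θ**2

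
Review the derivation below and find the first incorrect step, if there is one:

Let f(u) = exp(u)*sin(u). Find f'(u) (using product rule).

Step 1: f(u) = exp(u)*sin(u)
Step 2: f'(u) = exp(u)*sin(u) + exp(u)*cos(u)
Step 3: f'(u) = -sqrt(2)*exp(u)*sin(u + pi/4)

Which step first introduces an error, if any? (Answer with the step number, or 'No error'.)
Step 3

Step 3 is incorrect due to a sign flip.
The step shows: -sqrt(2)*exp(u)*sin(u + pi/4)
The correct value should be: sqrt(2)*exp(u)*sin(u + pi/4)

Explanation: The sign of the whole expression was flipped: the term sqrt(2)*exp(u)*sin(u + pi/4) was incorrectly written as -sqrt(2)*exp(u)*sin(u + pi/4)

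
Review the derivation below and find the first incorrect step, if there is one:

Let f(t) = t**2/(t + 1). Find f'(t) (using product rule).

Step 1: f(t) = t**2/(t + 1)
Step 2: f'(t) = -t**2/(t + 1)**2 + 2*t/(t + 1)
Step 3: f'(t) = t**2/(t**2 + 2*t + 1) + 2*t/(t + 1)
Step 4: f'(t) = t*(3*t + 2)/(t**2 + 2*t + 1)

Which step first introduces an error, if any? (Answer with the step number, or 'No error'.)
Step 3

Step 3 is incorrect due to a sign flip.
The step shows: t**2/(t**2 + 2*t + 1) + 2*t/(t + 1)
The correct value should be: -t**2/(t**2 + 2*t + 1) + 2*t/(t + 1)

Explanation: The sign of one term was flipped: the term -t**2/(t**2 + 2*t + 1) was incorrectly written as t**2/(t**2 + 2*t + 1)
The later steps are derived from this incorrect expression, so the error originates in Step 3.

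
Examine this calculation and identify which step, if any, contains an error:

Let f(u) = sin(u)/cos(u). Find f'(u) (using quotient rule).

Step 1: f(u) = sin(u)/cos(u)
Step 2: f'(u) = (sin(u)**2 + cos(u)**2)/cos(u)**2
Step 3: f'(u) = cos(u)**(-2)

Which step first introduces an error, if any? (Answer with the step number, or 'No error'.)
No error

All steps in this derivation are correct.
The final answer f'(u) = cos(u)**(-2) is valid.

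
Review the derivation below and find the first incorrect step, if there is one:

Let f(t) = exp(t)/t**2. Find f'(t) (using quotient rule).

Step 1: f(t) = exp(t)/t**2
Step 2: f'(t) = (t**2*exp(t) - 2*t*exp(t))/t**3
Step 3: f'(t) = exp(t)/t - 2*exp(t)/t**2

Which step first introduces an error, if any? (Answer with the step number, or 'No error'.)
Step 2

Step 2 is incorrect due to a wrong exponent.
The step shows: (t**2*exp(t) - 2*t*exp(t))/t**3
The correct value should be: (t**2*exp(t) - 2*t*exp(t))/t**4

Explanation: The exponent -4 on t was incorrectly written as -3: the term (t**2*exp(t) - 2*t*exp(t))/t**4 was incorrectly written as (t**2*exp(t) - 2*t*exp(t))/t**3
The later steps are derived from this incorrect expression, so the error originates in Step 2.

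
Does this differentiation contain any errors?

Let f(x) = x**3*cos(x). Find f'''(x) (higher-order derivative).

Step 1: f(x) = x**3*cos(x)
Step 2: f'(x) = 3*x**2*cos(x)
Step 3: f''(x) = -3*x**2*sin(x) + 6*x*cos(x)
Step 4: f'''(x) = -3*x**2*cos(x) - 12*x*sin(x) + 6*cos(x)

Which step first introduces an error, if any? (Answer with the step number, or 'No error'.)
Step 2

Step 2 is incorrect due to a dropped term.
The step shows: 3*x**2*cos(x)
The correct value should be: -x**3*sin(x) + 3*x**2*cos(x)

Explanation: A term was dropped: the term -x**3*sin(x) was incorrectly omitted
The later steps are derived from this incorrect expression, so the error originates in Step 2.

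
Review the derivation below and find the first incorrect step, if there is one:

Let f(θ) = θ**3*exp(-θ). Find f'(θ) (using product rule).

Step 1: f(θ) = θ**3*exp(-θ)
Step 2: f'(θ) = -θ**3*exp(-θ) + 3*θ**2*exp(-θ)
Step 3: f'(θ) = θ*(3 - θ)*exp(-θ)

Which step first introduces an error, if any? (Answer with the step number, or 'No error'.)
Step 3

Step 3 is incorrect due to a wrong exponent.
The step shows: θ*(3 - θ)*exp(-θ)
The correct value should be: θ**2*(3 - θ)*exp(-θ)

Explanation: The exponent 2 on θ was incorrectly written as 1: the term θ**2*(3 - θ)*exp(-θ) was incorrectly written as θ*(3 - θ)*exp(-θ)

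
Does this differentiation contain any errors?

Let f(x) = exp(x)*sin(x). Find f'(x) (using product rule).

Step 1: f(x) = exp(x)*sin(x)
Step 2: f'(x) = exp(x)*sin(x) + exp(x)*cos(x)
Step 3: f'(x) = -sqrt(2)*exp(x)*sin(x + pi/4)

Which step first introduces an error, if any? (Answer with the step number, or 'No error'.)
Step 3

Step 3 is incorrect due to a sign flip.
The step shows: -sqrt(2)*exp(x)*sin(x + pi/4)
The correct value should be: sqrt(2)*exp(x)*sin(x + pi/4)

Explanation: The sign of the whole expression was flipped: the term sqrt(2)*exp(x)*sin(x + pi/4) was incorrectly written as -sqrt(2)*exp(x)*sin(x + pi/4)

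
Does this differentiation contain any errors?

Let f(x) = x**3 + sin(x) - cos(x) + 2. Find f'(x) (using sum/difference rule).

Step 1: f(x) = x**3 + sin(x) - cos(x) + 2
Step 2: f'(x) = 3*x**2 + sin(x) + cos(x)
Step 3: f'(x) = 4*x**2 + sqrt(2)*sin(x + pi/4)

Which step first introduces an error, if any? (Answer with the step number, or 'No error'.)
Step 3

Step 3 is incorrect due to a wrong coefficient.
The step shows: 4*x**2 + sqrt(2)*sin(x + pi/4)
The correct value should be: 3*x**2 + sqrt(2)*sin(x + pi/4)

Explanation: The coefficient 3 was incorrectly written as 4: the term 3*x**2 was incorrectly written as 4*x**2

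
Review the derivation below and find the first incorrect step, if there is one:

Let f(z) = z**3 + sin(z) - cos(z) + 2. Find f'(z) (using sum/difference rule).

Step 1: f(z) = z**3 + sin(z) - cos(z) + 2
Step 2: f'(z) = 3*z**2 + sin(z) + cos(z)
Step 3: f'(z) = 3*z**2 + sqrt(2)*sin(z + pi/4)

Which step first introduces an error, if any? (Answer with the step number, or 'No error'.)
No error

All steps in this derivation are correct.
The final answer f'(z) = 3*z**2 + sqrt(2)*sin(z + pi/4) is valid.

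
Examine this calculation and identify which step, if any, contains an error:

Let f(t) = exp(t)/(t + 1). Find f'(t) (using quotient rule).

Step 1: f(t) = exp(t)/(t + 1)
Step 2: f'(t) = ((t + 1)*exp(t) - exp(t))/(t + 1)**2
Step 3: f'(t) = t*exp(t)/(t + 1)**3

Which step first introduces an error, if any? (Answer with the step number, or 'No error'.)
Step 3

Step 3 is incorrect due to a wrong exponent.
The step shows: t*exp(t)/(t + 1)**3
The correct value should be: t*exp(t)/(t + 1)**2

Explanation: The exponent -2 on t + 1 was incorrectly written as -3: the term t*exp(t)/(t + 1)**2 was incorrectly written as t*exp(t)/(t + 1)**3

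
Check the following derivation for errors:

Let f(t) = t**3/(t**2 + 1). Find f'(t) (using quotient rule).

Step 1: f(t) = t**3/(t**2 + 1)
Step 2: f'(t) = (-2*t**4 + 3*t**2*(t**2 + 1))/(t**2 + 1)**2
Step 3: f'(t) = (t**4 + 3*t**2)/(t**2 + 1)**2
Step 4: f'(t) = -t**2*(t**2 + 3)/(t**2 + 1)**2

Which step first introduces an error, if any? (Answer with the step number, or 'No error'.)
Step 4

Step 4 is incorrect due to a sign flip.
The step shows: -t**2*(t**2 + 3)/(t**2 + 1)**2
The correct value should be: t**2*(t**2 + 3)/(t**2 + 1)**2

Explanation: The sign of the whole expression was flipped: the term t**2*(t**2 + 3)/(t**2 + 1)**2 was incorrectly written as -t**2*(t**2 + 3)/(t**2 + 1)**2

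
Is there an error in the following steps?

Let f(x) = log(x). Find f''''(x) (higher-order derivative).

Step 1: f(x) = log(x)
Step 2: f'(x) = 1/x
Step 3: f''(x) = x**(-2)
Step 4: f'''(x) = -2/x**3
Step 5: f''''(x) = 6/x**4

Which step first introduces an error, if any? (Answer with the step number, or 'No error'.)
Step 3

Step 3 is incorrect due to a sign flip.
The step shows: x**(-2)
The correct value should be: -1/x**2

Explanation: The sign of the whole expression was flipped: the term -1/x**2 was incorrectly written as x**(-2)
The later steps are derived from this incorrect expression, so the error originates in Step 3.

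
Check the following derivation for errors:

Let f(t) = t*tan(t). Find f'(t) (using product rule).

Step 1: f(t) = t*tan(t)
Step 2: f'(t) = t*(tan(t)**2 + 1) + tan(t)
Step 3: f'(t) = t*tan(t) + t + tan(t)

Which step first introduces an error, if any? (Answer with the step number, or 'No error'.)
Step 3

Step 3 is incorrect due to a wrong exponent.
The step shows: t*tan(t) + t + tan(t)
The correct value should be: t*tan(t)**2 + t + tan(t)

Explanation: The exponent 2 on tan(t) was incorrectly written as 1: the term t*tan(t)**2 was incorrectly written as t*tan(t)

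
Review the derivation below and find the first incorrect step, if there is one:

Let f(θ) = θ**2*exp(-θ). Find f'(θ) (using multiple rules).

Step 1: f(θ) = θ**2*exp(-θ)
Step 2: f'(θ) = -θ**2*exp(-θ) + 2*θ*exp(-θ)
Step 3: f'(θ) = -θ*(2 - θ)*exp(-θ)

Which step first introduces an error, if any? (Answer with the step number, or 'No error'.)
Step 3

Step 3 is incorrect due to a sign flip.
The step shows: -θ*(2 - θ)*exp(-θ)
The correct value should be: θ*(2 - θ)*exp(-θ)

Explanation: The sign of the whole expression was flipped: the term θ*(2 - θ)*exp(-θ) was incorrectly written as -θ*(2 - θ)*exp(-θ)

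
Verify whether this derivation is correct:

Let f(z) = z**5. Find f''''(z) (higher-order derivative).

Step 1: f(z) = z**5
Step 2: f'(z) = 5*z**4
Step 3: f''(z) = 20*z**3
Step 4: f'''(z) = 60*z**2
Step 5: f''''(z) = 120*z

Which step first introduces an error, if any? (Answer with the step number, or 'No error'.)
No error

All steps in this derivation are correct.
The final answer f''''(z) = 120*z is valid.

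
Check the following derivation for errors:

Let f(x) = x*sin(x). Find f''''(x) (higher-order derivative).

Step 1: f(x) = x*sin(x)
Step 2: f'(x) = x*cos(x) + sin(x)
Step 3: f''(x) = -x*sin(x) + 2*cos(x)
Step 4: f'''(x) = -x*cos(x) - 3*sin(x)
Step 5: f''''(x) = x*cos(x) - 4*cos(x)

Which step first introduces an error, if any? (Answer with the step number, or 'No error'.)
Step 5

Step 5 is incorrect due to a wrong trig function.
The step shows: x*cos(x) - 4*cos(x)
The correct value should be: x*sin(x) - 4*cos(x)

Explanation: sin(x) was incorrectly written as cos(x): the term x*sin(x) was incorrectly written as x*cos(x)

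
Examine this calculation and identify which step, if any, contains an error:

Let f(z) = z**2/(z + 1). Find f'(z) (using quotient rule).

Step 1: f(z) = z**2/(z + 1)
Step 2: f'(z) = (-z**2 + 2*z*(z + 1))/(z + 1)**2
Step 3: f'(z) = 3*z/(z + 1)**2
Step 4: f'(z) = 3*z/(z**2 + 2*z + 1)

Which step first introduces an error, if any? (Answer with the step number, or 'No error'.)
Step 3

Step 3 is incorrect due to a wrong exponent.
The step shows: 3*z/(z + 1)**2
The correct value should be: (z**2 + 2*z)/(z + 1)**2

Explanation: The exponent 2 on z was incorrectly written as 1: the term (z**2 + 2*z)/(z + 1)**2 was incorrectly written as 3*z/(z + 1)**2
The later steps are derived from this incorrect expression, so the error originates in Step 3.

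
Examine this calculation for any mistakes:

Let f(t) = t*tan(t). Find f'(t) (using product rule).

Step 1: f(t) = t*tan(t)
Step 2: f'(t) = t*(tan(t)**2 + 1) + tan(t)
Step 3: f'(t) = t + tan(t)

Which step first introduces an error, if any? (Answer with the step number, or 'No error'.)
Step 3

Step 3 is incorrect due to a dropped term.
The step shows: t + tan(t)
The correct value should be: t*tan(t)**2 + t + tan(t)

Explanation: A term was dropped: the term t*tan(t)**2 was incorrectly omitted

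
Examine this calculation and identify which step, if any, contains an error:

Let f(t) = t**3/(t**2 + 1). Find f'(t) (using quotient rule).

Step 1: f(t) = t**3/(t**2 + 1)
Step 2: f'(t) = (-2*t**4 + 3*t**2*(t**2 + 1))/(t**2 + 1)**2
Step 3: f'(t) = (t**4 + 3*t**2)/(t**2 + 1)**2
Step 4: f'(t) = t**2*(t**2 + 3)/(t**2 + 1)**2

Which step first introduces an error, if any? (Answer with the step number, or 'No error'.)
No error

All steps in this derivation are correct.
The final answer f'(t) = t**2*(t**2 + 3)/(t**2 + 1)**2 is valid.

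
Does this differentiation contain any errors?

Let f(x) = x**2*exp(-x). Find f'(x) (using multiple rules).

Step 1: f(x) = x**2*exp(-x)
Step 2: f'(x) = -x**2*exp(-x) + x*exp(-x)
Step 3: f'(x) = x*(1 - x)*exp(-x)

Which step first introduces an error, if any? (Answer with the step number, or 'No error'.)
Step 2

Step 2 is incorrect due to a wrong coefficient.
The step shows: -x**2*exp(-x) + x*exp(-x)
The correct value should be: -x**2*exp(-x) + 2*x*exp(-x)

Explanation: The coefficient 2 was incorrectly written as 1: the term 2*x*exp(-x) was incorrectly written as x*exp(-x)
The later steps are derived from this incorrect expression, so the error originates in Step 2.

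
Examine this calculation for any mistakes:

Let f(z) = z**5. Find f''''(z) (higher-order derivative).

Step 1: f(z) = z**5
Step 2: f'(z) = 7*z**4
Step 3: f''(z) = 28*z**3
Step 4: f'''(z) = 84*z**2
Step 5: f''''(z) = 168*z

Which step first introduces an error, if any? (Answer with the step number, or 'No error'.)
Step 2

Step 2 is incorrect due to a wrong coefficient.
The step shows: 7*z**4
The correct value should be: 5*z**4

Explanation: The coefficient 5 was incorrectly written as 7: the term 5*z**4 was incorrectly written as 7*z**4
The later steps are derived from this incorrect expression, so the error originates in Step 2.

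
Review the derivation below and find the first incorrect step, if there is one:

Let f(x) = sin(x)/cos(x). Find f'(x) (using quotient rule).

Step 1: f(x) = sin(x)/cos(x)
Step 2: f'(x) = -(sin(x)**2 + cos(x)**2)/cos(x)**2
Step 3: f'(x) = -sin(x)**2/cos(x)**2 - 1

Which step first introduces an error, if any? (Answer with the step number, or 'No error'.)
Step 2

Step 2 is incorrect due to a sign flip.
The step shows: -(sin(x)**2 + cos(x)**2)/cos(x)**2
The correct value should be: (sin(x)**2 + cos(x)**2)/cos(x)**2

Explanation: The sign of the whole expression was flipped: the term (sin(x)**2 + cos(x)**2)/cos(x)**2 was incorrectly written as -(sin(x)**2 + cos(x)**2)/cos(x)**2
The later steps are derived from this incorrect expression, so the error originates in Step 2.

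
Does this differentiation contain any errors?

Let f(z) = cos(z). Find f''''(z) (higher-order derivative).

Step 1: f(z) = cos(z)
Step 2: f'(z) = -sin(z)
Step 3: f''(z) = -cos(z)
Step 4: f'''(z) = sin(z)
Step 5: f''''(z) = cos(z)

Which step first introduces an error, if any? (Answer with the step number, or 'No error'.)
No error

All steps in this derivation are correct.
The final answer f''''(z) = cos(z) is valid.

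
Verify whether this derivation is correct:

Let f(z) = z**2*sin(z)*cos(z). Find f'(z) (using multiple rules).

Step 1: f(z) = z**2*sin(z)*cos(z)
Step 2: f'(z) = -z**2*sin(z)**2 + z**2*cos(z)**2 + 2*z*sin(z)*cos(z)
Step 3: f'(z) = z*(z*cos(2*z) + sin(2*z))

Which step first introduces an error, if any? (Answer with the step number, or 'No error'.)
No error

All steps in this derivation are correct.
The final answer f'(z) = z*(z*cos(2*z) + sin(2*z)) is valid.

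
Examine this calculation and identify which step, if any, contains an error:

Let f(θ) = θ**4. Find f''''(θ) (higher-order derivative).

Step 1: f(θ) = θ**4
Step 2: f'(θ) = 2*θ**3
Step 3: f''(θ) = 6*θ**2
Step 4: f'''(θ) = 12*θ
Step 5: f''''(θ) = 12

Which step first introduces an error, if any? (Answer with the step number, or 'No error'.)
Step 2

Step 2 is incorrect due to a wrong coefficient.
The step shows: 2*θ**3
The correct value should be: 4*θ**3

Explanation: The coefficient 4 was incorrectly written as 2: the term 4*θ**3 was incorrectly written as 2*θ**3
The later steps are derived from this incorrect expression, so the error originates in Step 2.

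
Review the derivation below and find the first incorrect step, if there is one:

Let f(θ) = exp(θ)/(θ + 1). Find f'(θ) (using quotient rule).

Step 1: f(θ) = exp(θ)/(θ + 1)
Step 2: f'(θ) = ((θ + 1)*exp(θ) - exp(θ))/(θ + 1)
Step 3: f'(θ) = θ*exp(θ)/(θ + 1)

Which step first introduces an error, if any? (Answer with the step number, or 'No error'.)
Step 2

Step 2 is incorrect due to a wrong exponent.
The step shows: ((θ + 1)*exp(θ) - exp(θ))/(θ + 1)
The correct value should be: ((θ + 1)*exp(θ) - exp(θ))/(θ + 1)**2

Explanation: The exponent -2 on θ + 1 was incorrectly written as -1: the term ((θ + 1)*exp(θ) - exp(θ))/(θ + 1)**2 was incorrectly written as ((θ + 1)*exp(θ) - exp(θ))/(θ + 1)
The later steps are derived from this incorrect expression, so the error originates in Step 2.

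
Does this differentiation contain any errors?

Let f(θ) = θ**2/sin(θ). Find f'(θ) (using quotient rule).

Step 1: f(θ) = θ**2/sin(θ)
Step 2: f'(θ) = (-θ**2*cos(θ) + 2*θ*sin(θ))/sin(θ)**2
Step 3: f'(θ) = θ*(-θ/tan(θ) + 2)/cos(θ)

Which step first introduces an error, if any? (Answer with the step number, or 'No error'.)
Step 3

Step 3 is incorrect due to a wrong trig function.
The step shows: θ*(-θ/tan(θ) + 2)/cos(θ)
The correct value should be: θ*(-θ/tan(θ) + 2)/sin(θ)

Explanation: sin(θ) was incorrectly written as cos(θ): the term θ*(-θ/tan(θ) + 2)/sin(θ) was incorrectly written as θ*(-θ/tan(θ) + 2)/cos(θ)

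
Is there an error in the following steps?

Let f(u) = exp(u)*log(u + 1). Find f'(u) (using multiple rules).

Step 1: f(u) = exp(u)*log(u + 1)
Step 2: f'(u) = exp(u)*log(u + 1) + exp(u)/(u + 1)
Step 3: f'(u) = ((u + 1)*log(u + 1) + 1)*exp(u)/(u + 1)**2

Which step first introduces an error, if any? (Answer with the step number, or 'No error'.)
Step 3

Step 3 is incorrect due to a wrong exponent.
The step shows: ((u + 1)*log(u + 1) + 1)*exp(u)/(u + 1)**2
The correct value should be: ((u + 1)*log(u + 1) + 1)*exp(u)/(u + 1)

Explanation: The exponent -1 on u + 1 was incorrectly written as -2: the term ((u + 1)*log(u + 1) + 1)*exp(u)/(u + 1) was incorrectly written as ((u + 1)*log(u + 1) + 1)*exp(u)/(u + 1)**2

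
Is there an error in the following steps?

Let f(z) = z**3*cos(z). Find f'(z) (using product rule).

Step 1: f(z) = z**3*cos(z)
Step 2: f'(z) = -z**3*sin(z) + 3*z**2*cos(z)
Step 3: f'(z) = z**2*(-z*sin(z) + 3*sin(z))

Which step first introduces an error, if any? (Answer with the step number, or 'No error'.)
Step 3

Step 3 is incorrect due to a wrong trig function.
The step shows: z**2*(-z*sin(z) + 3*sin(z))
The correct value should be: z**2*(-z*sin(z) + 3*cos(z))

Explanation: cos(z) was incorrectly written as sin(z): the term z**2*(-z*sin(z) + 3*cos(z)) was incorrectly written as z**2*(-z*sin(z) + 3*sin(z))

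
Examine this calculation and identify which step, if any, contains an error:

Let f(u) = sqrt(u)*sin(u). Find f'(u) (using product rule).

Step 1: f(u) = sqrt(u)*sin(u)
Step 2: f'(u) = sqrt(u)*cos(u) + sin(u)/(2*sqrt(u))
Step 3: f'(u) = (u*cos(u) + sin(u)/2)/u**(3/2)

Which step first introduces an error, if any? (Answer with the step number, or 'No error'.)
Step 3

Step 3 is incorrect due to a wrong exponent.
The step shows: (u*cos(u) + sin(u)/2)/u**(3/2)
The correct value should be: (u*cos(u) + sin(u)/2)/sqrt(u)

Explanation: The exponent -1/2 on u was incorrectly written as -3/2: the term (u*cos(u) + sin(u)/2)/sqrt(u) was incorrectly written as (u*cos(u) + sin(u)/2)/u**(3/2)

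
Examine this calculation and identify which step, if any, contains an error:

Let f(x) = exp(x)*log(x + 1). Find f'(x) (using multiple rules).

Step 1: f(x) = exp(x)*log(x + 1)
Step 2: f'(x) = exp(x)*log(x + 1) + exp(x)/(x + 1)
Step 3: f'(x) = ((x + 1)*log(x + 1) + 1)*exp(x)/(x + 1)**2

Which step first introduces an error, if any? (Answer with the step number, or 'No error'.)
Step 3

Step 3 is incorrect due to a wrong exponent.
The step shows: ((x + 1)*log(x + 1) + 1)*exp(x)/(x + 1)**2
The correct value should be: ((x + 1)*log(x + 1) + 1)*exp(x)/(x + 1)

Explanation: The exponent -1 on x + 1 was incorrectly written as -2: the term ((x + 1)*log(x + 1) + 1)*exp(x)/(x + 1) was incorrectly written as ((x + 1)*log(x + 1) + 1)*exp(x)/(x + 1)**2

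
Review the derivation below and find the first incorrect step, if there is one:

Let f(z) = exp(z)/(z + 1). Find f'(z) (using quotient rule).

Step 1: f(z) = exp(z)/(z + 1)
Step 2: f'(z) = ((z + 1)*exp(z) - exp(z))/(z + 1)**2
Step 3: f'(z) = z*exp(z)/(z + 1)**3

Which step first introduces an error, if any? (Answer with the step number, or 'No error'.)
Step 3

Step 3 is incorrect due to a wrong exponent.
The step shows: z*exp(z)/(z + 1)**3
The correct value should be: z*exp(z)/(z + 1)**2

Explanation: The exponent -2 on z + 1 was incorrectly written as -3: the term z*exp(z)/(z + 1)**2 was incorrectly written as z*exp(z)/(z + 1)**3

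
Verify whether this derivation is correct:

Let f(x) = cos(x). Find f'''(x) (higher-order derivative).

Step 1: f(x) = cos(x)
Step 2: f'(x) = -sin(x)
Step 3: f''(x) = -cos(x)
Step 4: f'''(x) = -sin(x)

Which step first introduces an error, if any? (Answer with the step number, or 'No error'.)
Step 4

Step 4 is incorrect due to a sign flip.
The step shows: -sin(x)
The correct value should be: sin(x)

Explanation: The sign of the whole expression was flipped: the term sin(x) was incorrectly written as -sin(x)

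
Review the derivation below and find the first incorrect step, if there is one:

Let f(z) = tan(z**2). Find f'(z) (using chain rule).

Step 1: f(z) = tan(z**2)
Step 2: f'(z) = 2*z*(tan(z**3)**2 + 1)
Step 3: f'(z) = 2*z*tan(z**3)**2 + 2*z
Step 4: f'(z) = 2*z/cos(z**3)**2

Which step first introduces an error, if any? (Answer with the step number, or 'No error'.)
Step 2

Step 2 is incorrect due to a wrong exponent.
The step shows: 2*z*(tan(z**3)**2 + 1)
The correct value should be: 2*z*(tan(z**2)**2 + 1)

Explanation: The exponent 2 on z was incorrectly written as 3: the term 2*z*(tan(z**2)**2 + 1) was incorrectly written as 2*z*(tan(z**3)**2 + 1)
The later steps are derived from this incorrect expression, so the error originates in Step 2.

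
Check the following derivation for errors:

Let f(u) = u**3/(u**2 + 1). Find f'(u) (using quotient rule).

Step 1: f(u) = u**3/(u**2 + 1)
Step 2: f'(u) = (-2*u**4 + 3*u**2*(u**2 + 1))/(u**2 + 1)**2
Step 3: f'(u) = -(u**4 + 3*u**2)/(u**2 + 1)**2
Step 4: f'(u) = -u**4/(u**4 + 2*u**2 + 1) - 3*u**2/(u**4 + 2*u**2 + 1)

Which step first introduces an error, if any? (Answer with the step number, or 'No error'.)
Step 3

Step 3 is incorrect due to a sign flip.
The step shows: -(u**4 + 3*u**2)/(u**2 + 1)**2
The correct value should be: (u**4 + 3*u**2)/(u**2 + 1)**2

Explanation: The sign of the whole expression was flipped: the term (u**4 + 3*u**2)/(u**2 + 1)**2 was incorrectly written as -(u**4 + 3*u**2)/(u**2 + 1)**2
The later steps are derived from this incorrect expression, so the error originates in Step 3.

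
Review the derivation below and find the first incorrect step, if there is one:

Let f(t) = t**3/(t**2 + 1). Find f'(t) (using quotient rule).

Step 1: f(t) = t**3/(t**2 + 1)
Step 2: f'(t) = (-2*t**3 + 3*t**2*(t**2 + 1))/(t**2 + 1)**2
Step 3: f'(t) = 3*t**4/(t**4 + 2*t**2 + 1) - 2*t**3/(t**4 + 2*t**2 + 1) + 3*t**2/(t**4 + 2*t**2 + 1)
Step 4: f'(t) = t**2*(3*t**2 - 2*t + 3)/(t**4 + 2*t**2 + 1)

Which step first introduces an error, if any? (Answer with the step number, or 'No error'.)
Step 2

Step 2 is incorrect due to a wrong exponent.
The step shows: (-2*t**3 + 3*t**2*(t**2 + 1))/(t**2 + 1)**2
The correct value should be: (-2*t**4 + 3*t**2*(t**2 + 1))/(t**2 + 1)**2

Explanation: The exponent 4 on t was incorrectly written as 3: the term (-2*t**4 + 3*t**2*(t**2 + 1))/(t**2 + 1)**2 was incorrectly written as (-2*t**3 + 3*t**2*(t**2 + 1))/(t**2 + 1)**2
The later steps are derived from this incorrect expression, so the error originates in Step 2.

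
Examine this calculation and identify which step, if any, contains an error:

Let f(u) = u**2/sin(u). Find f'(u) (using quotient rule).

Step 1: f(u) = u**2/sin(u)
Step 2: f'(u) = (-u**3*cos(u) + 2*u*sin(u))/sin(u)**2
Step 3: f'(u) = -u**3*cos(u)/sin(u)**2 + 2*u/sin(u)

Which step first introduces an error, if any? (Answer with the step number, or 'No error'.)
Step 2

Step 2 is incorrect due to a wrong exponent.
The step shows: (-u**3*cos(u) + 2*u*sin(u))/sin(u)**2
The correct value should be: (-u**2*cos(u) + 2*u*sin(u))/sin(u)**2

Explanation: The exponent 2 on u was incorrectly written as 3: the term (-u**2*cos(u) + 2*u*sin(u))/sin(u)**2 was incorrectly written as (-u**3*cos(u) + 2*u*sin(u))/sin(u)**2
The later steps are derived from this incorrect expression, so the error originates in Step 2.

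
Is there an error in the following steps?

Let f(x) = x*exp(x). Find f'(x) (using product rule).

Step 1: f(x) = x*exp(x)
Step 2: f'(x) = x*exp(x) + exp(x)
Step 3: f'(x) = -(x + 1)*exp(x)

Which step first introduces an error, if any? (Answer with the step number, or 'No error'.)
Step 3

Step 3 is incorrect due to a sign flip.
The step shows: -(x + 1)*exp(x)
The correct value should be: (x + 1)*exp(x)

Explanation: The sign of the whole expression was flipped: the term (x + 1)*exp(x) was incorrectly written as -(x + 1)*exp(x)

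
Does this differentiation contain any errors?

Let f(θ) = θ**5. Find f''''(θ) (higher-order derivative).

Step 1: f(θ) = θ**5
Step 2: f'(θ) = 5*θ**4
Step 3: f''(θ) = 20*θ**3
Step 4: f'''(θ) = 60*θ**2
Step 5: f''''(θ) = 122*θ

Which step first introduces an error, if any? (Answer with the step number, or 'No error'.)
Step 5

Step 5 is incorrect due to a wrong coefficient.
The step shows: 122*θ
The correct value should be: 120*θ

Explanation: The coefficient 120 was incorrectly written as 122: the term 120*θ was incorrectly written as 122*θ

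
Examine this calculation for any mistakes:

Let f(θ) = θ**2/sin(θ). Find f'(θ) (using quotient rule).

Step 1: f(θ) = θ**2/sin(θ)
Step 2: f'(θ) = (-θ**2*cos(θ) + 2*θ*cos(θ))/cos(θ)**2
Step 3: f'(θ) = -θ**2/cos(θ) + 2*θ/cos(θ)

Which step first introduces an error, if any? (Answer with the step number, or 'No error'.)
Step 2

Step 2 is incorrect due to a wrong trig function.
The step shows: (-θ**2*cos(θ) + 2*θ*cos(θ))/cos(θ)**2
The correct value should be: (-θ**2*cos(θ) + 2*θ*sin(θ))/sin(θ)**2

Explanation: sin(θ) was incorrectly written as cos(θ): the term (-θ**2*cos(θ) + 2*θ*sin(θ))/sin(θ)**2 was incorrectly written as (-θ**2*cos(θ) + 2*θ*cos(θ))/cos(θ)**2
The later steps are derived from this incorrect expression, so the error originates in Step 2.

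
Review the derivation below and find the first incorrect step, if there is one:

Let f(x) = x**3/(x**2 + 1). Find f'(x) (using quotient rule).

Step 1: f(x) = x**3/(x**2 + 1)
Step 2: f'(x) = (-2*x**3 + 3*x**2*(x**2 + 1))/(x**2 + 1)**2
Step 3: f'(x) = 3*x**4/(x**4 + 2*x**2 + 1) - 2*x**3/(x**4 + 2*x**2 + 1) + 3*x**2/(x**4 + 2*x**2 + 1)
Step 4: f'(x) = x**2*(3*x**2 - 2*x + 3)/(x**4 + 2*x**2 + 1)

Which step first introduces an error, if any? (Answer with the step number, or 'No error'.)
Step 2

Step 2 is incorrect due to a wrong exponent.
The step shows: (-2*x**3 + 3*x**2*(x**2 + 1))/(x**2 + 1)**2
The correct value should be: (-2*x**4 + 3*x**2*(x**2 + 1))/(x**2 + 1)**2

Explanation: The exponent 4 on x was incorrectly written as 3: the term (-2*x**4 + 3*x**2*(x**2 + 1))/(x**2 + 1)**2 was incorrectly written as (-2*x**3 + 3*x**2*(x**2 + 1))/(x**2 + 1)**2
The later steps are derived from this incorrect expression, so the error originates in Step 2.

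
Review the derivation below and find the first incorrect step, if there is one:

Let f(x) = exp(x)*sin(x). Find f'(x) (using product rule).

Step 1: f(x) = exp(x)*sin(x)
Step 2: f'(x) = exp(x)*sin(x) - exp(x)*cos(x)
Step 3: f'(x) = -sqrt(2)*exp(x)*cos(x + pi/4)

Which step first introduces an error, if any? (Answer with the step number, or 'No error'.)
Step 2

Step 2 is incorrect due to a sign flip.
The step shows: exp(x)*sin(x) - exp(x)*cos(x)
The correct value should be: exp(x)*sin(x) + exp(x)*cos(x)

Explanation: The sign of one term was flipped: the term exp(x)*cos(x) was incorrectly written as -exp(x)*cos(x)
The later steps are derived from this incorrect expression, so the error originates in Step 2.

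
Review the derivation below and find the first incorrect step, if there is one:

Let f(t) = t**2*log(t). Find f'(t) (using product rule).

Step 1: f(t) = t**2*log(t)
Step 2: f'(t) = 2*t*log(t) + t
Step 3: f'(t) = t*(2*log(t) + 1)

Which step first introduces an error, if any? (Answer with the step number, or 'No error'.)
No error

All steps in this derivation are correct.
The final answer f'(t) = t*(2*log(t) + 1) is valid.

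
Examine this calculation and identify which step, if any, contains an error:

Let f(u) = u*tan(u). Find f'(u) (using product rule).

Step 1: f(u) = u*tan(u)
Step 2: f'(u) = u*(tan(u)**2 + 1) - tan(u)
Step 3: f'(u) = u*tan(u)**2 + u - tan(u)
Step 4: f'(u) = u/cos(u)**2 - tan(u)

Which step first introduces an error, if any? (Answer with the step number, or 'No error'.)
Step 2

Step 2 is incorrect due to a sign flip.
The step shows: u*(tan(u)**2 + 1) - tan(u)
The correct value should be: u*(tan(u)**2 + 1) + tan(u)

Explanation: The sign of one term was flipped: the term tan(u) was incorrectly written as -tan(u)
The later steps are derived from this incorrect expression, so the error originates in Step 2.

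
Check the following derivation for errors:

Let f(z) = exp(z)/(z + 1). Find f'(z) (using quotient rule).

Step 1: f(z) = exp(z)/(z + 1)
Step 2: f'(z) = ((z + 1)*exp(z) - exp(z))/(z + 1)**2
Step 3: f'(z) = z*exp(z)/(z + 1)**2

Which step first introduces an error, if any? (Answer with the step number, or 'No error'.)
No error

All steps in this derivation are correct.
The final answer f'(z) = z*exp(z)/(z + 1)**2 is valid.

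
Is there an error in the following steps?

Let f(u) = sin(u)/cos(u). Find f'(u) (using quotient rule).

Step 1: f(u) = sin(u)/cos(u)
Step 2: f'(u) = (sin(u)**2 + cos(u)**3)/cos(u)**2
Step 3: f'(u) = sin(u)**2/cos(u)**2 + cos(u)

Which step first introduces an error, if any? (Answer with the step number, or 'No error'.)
Step 2

Step 2 is incorrect due to a wrong exponent.
The step shows: (sin(u)**2 + cos(u)**3)/cos(u)**2
The correct value should be: (sin(u)**2 + cos(u)**2)/cos(u)**2

Explanation: The exponent 2 on cos(u) was incorrectly written as 3: the term (sin(u)**2 + cos(u)**2)/cos(u)**2 was incorrectly written as (sin(u)**2 + cos(u)**3)/cos(u)**2
The later steps are derived from this incorrect expression, so the error originates in Step 2.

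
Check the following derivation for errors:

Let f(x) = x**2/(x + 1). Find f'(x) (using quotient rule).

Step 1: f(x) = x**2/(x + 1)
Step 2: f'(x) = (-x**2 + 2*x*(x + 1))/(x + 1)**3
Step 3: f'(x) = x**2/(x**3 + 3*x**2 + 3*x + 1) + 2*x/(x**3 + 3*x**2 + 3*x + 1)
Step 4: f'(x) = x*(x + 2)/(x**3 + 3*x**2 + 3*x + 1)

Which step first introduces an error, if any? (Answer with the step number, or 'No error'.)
Step 2

Step 2 is incorrect due to a wrong exponent.
The step shows: (-x**2 + 2*x*(x + 1))/(x + 1)**3
The correct value should be: (-x**2 + 2*x*(x + 1))/(x + 1)**2

Explanation: The exponent -2 on x + 1 was incorrectly written as -3: the term (-x**2 + 2*x*(x + 1))/(x + 1)**2 was incorrectly written as (-x**2 + 2*x*(x + 1))/(x + 1)**3
The later steps are derived from this incorrect expression, so the error originates in Step 2.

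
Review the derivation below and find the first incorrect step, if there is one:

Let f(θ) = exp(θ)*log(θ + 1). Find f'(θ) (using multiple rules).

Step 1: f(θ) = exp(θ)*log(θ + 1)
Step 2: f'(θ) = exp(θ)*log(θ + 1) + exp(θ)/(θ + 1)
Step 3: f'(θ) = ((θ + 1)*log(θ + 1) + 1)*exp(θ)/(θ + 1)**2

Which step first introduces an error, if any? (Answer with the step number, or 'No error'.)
Step 3

Step 3 is incorrect due to a wrong exponent.
The step shows: ((θ + 1)*log(θ + 1) + 1)*exp(θ)/(θ + 1)**2
The correct value should be: ((θ + 1)*log(θ + 1) + 1)*exp(θ)/(θ + 1)

Explanation: The exponent -1 on θ + 1 was incorrectly written as -2: the term ((θ + 1)*log(θ + 1) + 1)*exp(θ)/(θ + 1) was incorrectly written as ((θ + 1)*log(θ + 1) + 1)*exp(θ)/(θ + 1)**2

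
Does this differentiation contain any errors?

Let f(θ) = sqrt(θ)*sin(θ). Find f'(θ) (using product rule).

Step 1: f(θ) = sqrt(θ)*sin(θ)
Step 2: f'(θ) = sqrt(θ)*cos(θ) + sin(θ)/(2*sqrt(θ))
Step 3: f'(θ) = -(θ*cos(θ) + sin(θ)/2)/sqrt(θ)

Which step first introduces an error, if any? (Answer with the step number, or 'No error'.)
Step 3

Step 3 is incorrect due to a sign flip.
The step shows: -(θ*cos(θ) + sin(θ)/2)/sqrt(θ)
The correct value should be: (θ*cos(θ) + sin(θ)/2)/sqrt(θ)

Explanation: The sign of the whole expression was flipped: the term (θ*cos(θ) + sin(θ)/2)/sqrt(θ) was incorrectly written as -(θ*cos(θ) + sin(θ)/2)/sqrt(θ)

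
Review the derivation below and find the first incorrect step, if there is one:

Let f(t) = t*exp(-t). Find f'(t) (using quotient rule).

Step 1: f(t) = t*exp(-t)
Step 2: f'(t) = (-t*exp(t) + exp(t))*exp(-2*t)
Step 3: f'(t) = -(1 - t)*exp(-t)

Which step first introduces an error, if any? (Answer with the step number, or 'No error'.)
Step 3

Step 3 is incorrect due to a sign flip.
The step shows: -(1 - t)*exp(-t)
The correct value should be: (1 - t)*exp(-t)

Explanation: The sign of the whole expression was flipped: the term (1 - t)*exp(-t) was incorrectly written as -(1 - t)*exp(-t)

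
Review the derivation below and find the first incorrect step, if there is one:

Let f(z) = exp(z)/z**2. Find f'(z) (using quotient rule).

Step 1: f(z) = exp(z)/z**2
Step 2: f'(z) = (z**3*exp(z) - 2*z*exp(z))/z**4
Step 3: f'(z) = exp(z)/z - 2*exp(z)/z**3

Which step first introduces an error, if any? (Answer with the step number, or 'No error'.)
Step 2

Step 2 is incorrect due to a wrong exponent.
The step shows: (z**3*exp(z) - 2*z*exp(z))/z**4
The correct value should be: (z**2*exp(z) - 2*z*exp(z))/z**4

Explanation: The exponent 2 on z was incorrectly written as 3: the term (z**2*exp(z) - 2*z*exp(z))/z**4 was incorrectly written as (z**3*exp(z) - 2*z*exp(z))/z**4
The later steps are derived from this incorrect expression, so the error originates in Step 2.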